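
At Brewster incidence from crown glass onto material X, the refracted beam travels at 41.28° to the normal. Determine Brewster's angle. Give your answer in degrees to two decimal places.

θ_B ≈ 48.72°

At Brewster's angle the reflected and refracted rays are perpendicular, so θ_B + θ_t = 90°.
θ_B = 90° − 41.28° = 48.72°.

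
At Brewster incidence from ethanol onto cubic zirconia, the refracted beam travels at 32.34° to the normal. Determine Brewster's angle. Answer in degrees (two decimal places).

θ_B ≈ 57.66°

Since the reflected and refracted rays are at right angles at the polarizing angle, θ_B + θ_t = 90°.
So θ_B = 90° − θ_t = 90° − 32.34° = 57.66°.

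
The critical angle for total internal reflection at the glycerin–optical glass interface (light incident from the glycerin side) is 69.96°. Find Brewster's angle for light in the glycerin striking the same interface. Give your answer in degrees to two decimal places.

At the critical angle sin θ_c = n₂/n₁, giving n₂/n₁ = sin 69.96° = 0.9395.
Then tan θ_B = n₂/n₁ = 0.9395, so θ_B = arctan 0.9395 = 43.21°.

θ_B ≈ 43.21°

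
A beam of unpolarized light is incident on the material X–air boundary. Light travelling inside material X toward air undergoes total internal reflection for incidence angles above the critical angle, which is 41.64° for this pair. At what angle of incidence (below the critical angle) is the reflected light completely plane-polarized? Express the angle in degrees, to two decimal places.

n₂/n₁ = sin θ_c = sin 41.64° = 0.6644.
tan θ_B equals the same ratio, so θ_B = arctan(0.6644) = 33.60°.

θ_B ≈ 33.60°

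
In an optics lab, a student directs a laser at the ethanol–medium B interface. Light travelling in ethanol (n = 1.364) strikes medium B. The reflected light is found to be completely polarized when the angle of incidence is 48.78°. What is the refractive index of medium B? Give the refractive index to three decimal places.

Full polarization of the reflected beam means tan θ_B = n₂/n₁, where n₁ is the incident medium (ethanol).
n₂ = n₁ tan θ_B = 1.364 × tan 48.78° = 1.557.

n ≈ 1.557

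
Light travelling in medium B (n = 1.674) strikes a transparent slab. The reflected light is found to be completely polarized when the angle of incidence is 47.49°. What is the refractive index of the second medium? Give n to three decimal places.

n ≈ 1.826

Brewster's law: tan θ_B = n₂/n₁ (light incident in medium B, refracted into a transparent slab).
n₂ = n₁ tan θ_B = 1.674 × tan 47.49° = 1.826.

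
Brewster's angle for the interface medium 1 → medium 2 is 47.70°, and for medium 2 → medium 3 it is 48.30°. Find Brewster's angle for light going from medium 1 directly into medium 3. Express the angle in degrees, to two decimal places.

θ_B ≈ 50.97°

Each Brewster angle gives a ratio: n₂/n₁ = tan 47.70° = 1.0990, n₃/n₂ = tan 48.30° = 1.1224.
So n₃/n₁ = (n₂/n₁)(n₃/n₂) = 1.0990 × 1.1224 = 1.2335.
θ_B(1→3) = arctan(1.2335) = 50.97°.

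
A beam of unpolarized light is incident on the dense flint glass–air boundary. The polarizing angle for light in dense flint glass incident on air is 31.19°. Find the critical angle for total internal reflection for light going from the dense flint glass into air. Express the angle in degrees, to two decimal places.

θ_c ≈ 37.26°

n₂/n₁ = tan 31.19° = 0.6054; the critical angle satisfies sin θ_c = n₂/n₁.
θ_c = arcsin(0.6054) = 37.26°.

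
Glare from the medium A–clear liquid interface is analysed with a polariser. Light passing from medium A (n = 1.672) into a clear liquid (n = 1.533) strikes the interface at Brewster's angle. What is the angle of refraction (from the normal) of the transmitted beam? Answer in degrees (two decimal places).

tan θ_B = n₂/n₁ = 1.533/1.672 = 0.9169, so θ_B = 42.52°.
The refracted ray is perpendicular to the reflected ray, so θ_t = 90° − θ_B = 47.48°.

θ_t ≈ 47.48°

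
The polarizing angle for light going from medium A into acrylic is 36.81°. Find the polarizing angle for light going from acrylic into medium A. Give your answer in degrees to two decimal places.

θ_B' ≈ 53.19°

tan θ_B' = n₁/n₂ = 1/tan θ_B, so θ_B' = 90° − θ_B.
θ_B' = 90° − 36.81° = 53.19°.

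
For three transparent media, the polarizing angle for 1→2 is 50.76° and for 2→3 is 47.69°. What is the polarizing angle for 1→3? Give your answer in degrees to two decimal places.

θ_B ≈ 53.37°

Each Brewster angle gives a ratio: n₂/n₁ = tan 50.76° = 1.2244, n₃/n₂ = tan 47.69° = 1.0986.
So n₃/n₁ = (n₂/n₁)(n₃/n₂) = 1.2244 × 1.0986 = 1.3451.
θ_B(1→3) = arctan(1.3451) = 53.37°.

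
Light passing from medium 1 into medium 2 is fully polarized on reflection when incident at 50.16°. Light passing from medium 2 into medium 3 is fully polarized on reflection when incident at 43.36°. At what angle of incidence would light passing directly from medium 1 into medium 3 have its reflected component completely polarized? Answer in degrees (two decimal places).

Each Brewster angle gives a ratio: n₂/n₁ = tan 50.16° = 1.1985, n₃/n₂ = tan 43.36° = 0.9443.
So n₃/n₁ = (n₂/n₁)(n₃/n₂) = 1.1985 × 0.9443 = 1.1318.
θ_B(1→3) = arctan(1.1318) = 48.54°.

θ_B ≈ 48.54°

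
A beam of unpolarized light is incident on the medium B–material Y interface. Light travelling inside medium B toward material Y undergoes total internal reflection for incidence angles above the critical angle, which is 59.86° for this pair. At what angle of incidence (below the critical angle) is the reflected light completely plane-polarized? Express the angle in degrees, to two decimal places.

θ_B ≈ 40.85°

At the critical angle sin θ_c = n₂/n₁, giving n₂/n₁ = sin 59.86° = 0.8648.
Then tan θ_B = n₂/n₁ = 0.8648, so θ_B = arctan 0.8648 = 40.85°.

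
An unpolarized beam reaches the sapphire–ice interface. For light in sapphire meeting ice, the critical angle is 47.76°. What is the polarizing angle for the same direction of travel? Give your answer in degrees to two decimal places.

At the critical angle sin θ_c = n₂/n₁, giving n₂/n₁ = sin 47.76° = 0.7403.
Then tan θ_B = n₂/n₁ = 0.7403, so θ_B = arctan 0.7403 = 36.51°.

θ_B ≈ 36.51°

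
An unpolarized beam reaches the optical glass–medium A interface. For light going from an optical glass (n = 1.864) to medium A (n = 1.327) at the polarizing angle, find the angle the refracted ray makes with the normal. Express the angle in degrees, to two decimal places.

First find Brewster's angle: tan θ_B = 1.327/1.864 = 0.7119, giving θ_B = 35.45°.
The refracted ray is perpendicular to the reflected ray, so θ_t = 90° − θ_B = 54.55°.

θ_t ≈ 54.55°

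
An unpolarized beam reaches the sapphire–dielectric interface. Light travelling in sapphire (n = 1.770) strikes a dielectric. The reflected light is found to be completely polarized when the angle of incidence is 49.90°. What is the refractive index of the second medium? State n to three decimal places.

n ≈ 2.102

Full polarization of the reflected beam means tan θ_B = n₂/n₁, where n₁ is the incident medium (sapphire).
n₂ = n₁ tan θ_B = 1.770 × tan 49.90° = 2.102.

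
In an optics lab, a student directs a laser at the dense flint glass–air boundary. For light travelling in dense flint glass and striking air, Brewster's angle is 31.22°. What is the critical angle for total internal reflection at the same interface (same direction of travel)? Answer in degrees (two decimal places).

tan θ_B = n₂/n₁ = tan 31.22° = 0.6061.
Total internal reflection: sin θ_c = n₂/n₁ = 0.6061.
θ_c = arcsin(0.6061) = 37.31°.

θ_c ≈ 37.31°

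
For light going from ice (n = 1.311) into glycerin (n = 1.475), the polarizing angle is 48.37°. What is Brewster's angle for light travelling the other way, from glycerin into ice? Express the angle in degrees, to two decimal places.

θ_B' ≈ 41.63°

tan θ_B' = n₁/n₂ = 1/tan θ_B, so θ_B' = 90° − θ_B.
θ_B' = 90° − 48.37° = 41.63°.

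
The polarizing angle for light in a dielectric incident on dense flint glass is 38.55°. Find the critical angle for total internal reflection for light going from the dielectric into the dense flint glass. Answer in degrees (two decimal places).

θ_c ≈ 52.83°

tan θ_B = n₂/n₁ = tan 38.55° = 0.7969.
Total internal reflection: sin θ_c = n₂/n₁ = 0.7969.
θ_c = arcsin(0.7969) = 52.83°.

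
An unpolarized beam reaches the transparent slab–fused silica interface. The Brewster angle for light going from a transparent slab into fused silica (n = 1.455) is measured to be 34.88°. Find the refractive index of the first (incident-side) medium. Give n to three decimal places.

n ≈ 2.087

Brewster's law: tan θ_B = n₂/n₁ (light incident in a transparent slab, refracted into fused silica).
n₁ = n₂ / tan θ_B = 1.455 / tan 34.88° = 2.087.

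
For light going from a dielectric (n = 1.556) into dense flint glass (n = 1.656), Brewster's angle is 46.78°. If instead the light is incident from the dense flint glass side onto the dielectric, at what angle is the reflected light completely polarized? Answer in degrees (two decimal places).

θ_B' ≈ 43.22°

The two Brewster angles are complementary: θ_B' = 90° − θ_B = 90° − 46.78° = 43.22°.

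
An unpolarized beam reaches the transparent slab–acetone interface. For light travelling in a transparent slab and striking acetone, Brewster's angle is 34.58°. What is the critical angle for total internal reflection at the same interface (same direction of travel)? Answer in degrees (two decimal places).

θ_c ≈ 43.58°

tan θ_B = n₂/n₁ = tan 34.58° = 0.6893.
Total internal reflection: sin θ_c = n₂/n₁ = 0.6893.
θ_c = arcsin(0.6893) = 43.58°.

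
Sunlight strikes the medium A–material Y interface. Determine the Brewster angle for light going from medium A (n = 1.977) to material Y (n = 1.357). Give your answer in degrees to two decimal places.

θ_B ≈ 34.47°

tan θ_B = n₂/n₁ = 1.357/1.977 = 0.6864. Taking the arctangent, θ_B = 34.47°.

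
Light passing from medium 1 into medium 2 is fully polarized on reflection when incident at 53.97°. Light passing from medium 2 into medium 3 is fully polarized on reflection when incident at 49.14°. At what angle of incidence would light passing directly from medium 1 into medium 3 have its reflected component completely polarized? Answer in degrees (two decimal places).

n₂/n₁ = tan 53.97° = 1.3749 and n₃/n₂ = tan 49.14° = 1.1561.
Multiplying, n₃/n₁ = 1.3749 × 1.1561 = 1.5894, and θ_B(1→3) = arctan 1.5894 = 57.82°.

θ_B ≈ 57.82°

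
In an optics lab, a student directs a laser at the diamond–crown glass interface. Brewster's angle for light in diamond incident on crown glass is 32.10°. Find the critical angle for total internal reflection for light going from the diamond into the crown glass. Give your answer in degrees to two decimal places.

θ_c ≈ 38.85°

tan θ_B = n₂/n₁ = tan 32.10° = 0.6273.
Total internal reflection: sin θ_c = n₂/n₁ = 0.6273.
θ_c = arcsin(0.6273) = 38.85°.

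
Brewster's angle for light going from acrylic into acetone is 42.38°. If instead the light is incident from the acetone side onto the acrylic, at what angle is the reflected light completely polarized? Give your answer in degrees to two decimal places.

The two Brewster angles are complementary: θ_B' = 90° − θ_B = 90° − 42.38° = 47.62°.

θ_B' ≈ 47.62°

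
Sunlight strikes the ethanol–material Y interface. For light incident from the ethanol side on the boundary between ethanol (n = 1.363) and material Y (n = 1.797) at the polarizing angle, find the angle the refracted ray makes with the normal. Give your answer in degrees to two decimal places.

θ_t ≈ 37.18°

θ_B = arctan(n₂/n₁) = arctan(1.797/1.363) = 52.82°.
The refracted ray is perpendicular to the reflected ray, so θ_t = 90° − θ_B = 37.18°.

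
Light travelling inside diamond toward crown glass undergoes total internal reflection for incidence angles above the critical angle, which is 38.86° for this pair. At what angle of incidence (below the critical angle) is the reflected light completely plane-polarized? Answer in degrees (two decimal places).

θ_B ≈ 32.10°

sin θ_c = n₂/n₁, so n₂/n₁ = sin 38.86° = 0.6274.
Brewster: tan θ_B = n₂/n₁ = 0.6274.
θ_B = arctan(0.6274) = 32.10°.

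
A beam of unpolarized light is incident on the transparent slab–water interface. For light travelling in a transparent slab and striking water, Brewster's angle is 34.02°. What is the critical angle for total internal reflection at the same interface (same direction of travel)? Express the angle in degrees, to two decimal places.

θ_c ≈ 42.46°

From Brewster, n₂/n₁ = tan θ_B = tan 34.02° = 0.6750.
Then sin θ_c = n₂/n₁ = 0.6750, so θ_c = arcsin 0.6750 = 42.46°.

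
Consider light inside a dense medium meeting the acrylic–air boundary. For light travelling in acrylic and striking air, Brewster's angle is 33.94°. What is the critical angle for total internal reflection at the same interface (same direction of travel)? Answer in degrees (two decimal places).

θ_c ≈ 42.30°

tan θ_B = n₂/n₁ = tan 33.94° = 0.6730.
Total internal reflection: sin θ_c = n₂/n₁ = 0.6730.
θ_c = arcsin(0.6730) = 42.30°.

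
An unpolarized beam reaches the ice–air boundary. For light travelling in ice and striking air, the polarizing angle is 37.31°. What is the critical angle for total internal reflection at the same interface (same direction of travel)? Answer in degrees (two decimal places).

θ_c ≈ 49.65°

tan θ_B = n₂/n₁ = tan 37.31° = 0.7621.
Total internal reflection: sin θ_c = n₂/n₁ = 0.7621.
θ_c = arcsin(0.7621) = 49.65°.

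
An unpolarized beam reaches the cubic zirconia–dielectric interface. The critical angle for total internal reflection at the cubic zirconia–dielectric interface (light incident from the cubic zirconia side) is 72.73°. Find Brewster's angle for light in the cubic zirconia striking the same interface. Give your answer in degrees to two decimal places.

θ_B ≈ 43.68°

n₂/n₁ = sin θ_c = sin 72.73° = 0.9549.
tan θ_B equals the same ratio, so θ_B = arctan(0.9549) = 43.68°.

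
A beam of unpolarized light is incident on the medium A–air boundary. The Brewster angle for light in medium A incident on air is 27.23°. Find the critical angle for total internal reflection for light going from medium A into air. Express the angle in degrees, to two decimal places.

n₂/n₁ = tan 27.23° = 0.5146; the critical angle satisfies sin θ_c = n₂/n₁.
θ_c = arcsin(0.5146) = 30.97°.

θ_c ≈ 30.97°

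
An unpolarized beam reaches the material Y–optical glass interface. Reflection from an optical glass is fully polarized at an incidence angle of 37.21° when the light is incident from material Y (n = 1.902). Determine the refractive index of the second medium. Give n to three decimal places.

At Brewster's angle, tan θ_B = n₂/n₁ with n₁ on the incident side (material Y) and n₂ on the transmitted side (an optical glass).
n₂ = n₁ tan θ_B = 1.902 × tan 37.21° = 1.444.

n ≈ 1.444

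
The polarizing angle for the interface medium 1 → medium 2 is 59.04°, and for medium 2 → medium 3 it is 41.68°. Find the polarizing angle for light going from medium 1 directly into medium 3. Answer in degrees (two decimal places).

Each Brewster angle gives a ratio: n₂/n₁ = tan 59.04° = 1.6669, n₃/n₂ = tan 41.68° = 0.8903.
So n₃/n₁ = (n₂/n₁)(n₃/n₂) = 1.6669 × 0.8903 = 1.4841.
θ_B(1→3) = arctan(1.4841) = 56.03°.

θ_B ≈ 56.03°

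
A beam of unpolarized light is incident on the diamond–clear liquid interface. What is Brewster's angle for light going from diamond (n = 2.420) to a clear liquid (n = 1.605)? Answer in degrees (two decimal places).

θ_B ≈ 33.55°

Here n₂/n₁ = 1.605/2.420 = 0.6632, and Brewster's law gives tan θ_B = n₂/n₁.
So θ_B = arctan 0.6632 = 33.55°.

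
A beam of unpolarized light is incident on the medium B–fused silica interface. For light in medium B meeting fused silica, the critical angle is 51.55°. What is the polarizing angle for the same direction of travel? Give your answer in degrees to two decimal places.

sin θ_c = n₂/n₁, so n₂/n₁ = sin 51.55° = 0.7832.
Brewster: tan θ_B = n₂/n₁ = 0.7832.
θ_B = arctan(0.7832) = 38.07°.

θ_B ≈ 38.07°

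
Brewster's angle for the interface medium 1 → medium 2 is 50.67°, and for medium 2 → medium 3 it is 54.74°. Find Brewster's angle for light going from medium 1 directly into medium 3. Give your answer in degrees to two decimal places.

θ_B ≈ 59.92°

tan θ_B(1→2) = n₂/n₁ = tan 50.67° = 1.2205.
tan θ_B(2→3) = n₃/n₂ = tan 54.74° = 1.4144.
n₃/n₁ = 1.7263. Then tan θ_B(1→3) = n₃/n₁, so θ_B(1→3) = arctan(1.7263) = 59.92°.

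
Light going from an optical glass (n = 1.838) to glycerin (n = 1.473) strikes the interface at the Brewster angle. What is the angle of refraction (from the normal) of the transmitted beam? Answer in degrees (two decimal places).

θ_t ≈ 51.29°

θ_B = arctan(n₂/n₁) = arctan(1.473/1.838) = 38.71°.
Since θ_B + θ_t = 90° at Brewster incidence, θ_t = 90° − 38.71° = 51.29°.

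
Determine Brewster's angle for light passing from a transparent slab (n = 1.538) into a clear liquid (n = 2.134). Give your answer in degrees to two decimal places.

At Brewster's angle the reflected and refracted rays are perpendicular, which with Snell's law gives tan θ_B = n₂/n₁.
Here n₂/n₁ = 2.134/1.538 = 1.3875, and Brewster's law gives tan θ_B = n₂/n₁.
So θ_B = arctan 1.3875 = 54.22°.

θ_B ≈ 54.22°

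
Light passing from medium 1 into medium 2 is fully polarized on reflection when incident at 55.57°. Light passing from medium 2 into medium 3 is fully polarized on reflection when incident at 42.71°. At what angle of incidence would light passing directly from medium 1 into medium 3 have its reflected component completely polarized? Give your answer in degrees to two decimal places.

θ_B ≈ 53.40°

n₂/n₁ = tan 55.57° = 1.4588 and n₃/n₂ = tan 42.71° = 0.9231.
n₃/n₁ = 1.3466. Then tan θ_B(1→3) = n₃/n₁, so θ_B(1→3) = arctan(1.3466) = 53.40°.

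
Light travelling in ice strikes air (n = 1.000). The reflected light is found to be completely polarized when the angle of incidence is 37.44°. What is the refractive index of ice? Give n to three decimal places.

n ≈ 1.306

Full polarization of the reflected beam means tan θ_B = n₂/n₁, where n₁ is the incident medium (ice).
n₁ = n₂ / tan θ_B = 1.000 / tan 37.44° = 1.306.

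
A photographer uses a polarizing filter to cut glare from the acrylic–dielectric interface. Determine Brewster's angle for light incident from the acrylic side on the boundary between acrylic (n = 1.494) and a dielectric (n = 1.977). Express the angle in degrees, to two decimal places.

θ_B ≈ 52.92°

Brewster's condition: tan θ_B = n₂/n₁ = 1.977/1.494 = 1.3233. Taking the arctangent, θ_B = 52.92°.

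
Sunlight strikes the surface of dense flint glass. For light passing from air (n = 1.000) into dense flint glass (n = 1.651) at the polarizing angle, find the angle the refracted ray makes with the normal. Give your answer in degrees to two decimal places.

θ_t ≈ 31.20°

tan θ_B = n₂/n₁ = 1.651/1.000 = 1.6510, so θ_B = 58.80°.
The refracted ray is perpendicular to the reflected ray, so θ_t = 90° − θ_B = 31.20°.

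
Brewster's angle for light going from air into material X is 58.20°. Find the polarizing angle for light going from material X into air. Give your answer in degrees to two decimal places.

The two Brewster angles are complementary: θ_B' = 90° − θ_B = 90° − 58.20° = 31.80°.

θ_B' ≈ 31.80°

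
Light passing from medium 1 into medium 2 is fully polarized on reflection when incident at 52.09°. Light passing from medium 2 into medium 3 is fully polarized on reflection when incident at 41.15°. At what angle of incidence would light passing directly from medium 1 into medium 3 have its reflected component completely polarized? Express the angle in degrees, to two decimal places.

n₂/n₁ = tan 52.09° = 1.2841 and n₃/n₂ = tan 41.15° = 0.8739.
n₃/n₁ = 1.1222. Then tan θ_B(1→3) = n₃/n₁, so θ_B(1→3) = arctan(1.1222) = 48.29°.

θ_B ≈ 48.29°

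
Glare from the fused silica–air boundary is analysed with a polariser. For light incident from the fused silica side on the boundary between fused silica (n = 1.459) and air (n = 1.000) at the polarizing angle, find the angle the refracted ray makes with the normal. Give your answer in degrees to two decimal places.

θ_t ≈ 55.57°

tan θ_B = n₂/n₁ = 1.000/1.459 = 0.6854, so θ_B = 34.43°.
The refracted ray is perpendicular to the reflected ray, so θ_t = 90° − θ_B = 55.57°.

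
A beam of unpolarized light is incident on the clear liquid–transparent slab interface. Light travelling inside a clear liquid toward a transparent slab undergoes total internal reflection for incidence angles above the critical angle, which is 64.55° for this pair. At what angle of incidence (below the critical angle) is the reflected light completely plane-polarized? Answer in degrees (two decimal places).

θ_B ≈ 42.08°

At the critical angle sin θ_c = n₂/n₁, giving n₂/n₁ = sin 64.55° = 0.9030.
Then tan θ_B = n₂/n₁ = 0.9030, so θ_B = arctan 0.9030 = 42.08°.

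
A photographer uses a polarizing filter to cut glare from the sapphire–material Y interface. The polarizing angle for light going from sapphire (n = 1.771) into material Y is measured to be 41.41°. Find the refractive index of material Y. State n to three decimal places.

Brewster's law: tan θ_B = n₂/n₁ (light incident in sapphire, refracted into material Y).
n₂ = n₁ tan θ_B = 1.771 × tan 41.41° = 1.562.

n ≈ 1.562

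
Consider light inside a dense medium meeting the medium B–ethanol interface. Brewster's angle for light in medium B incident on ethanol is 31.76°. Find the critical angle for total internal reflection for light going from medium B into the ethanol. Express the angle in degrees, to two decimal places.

From Brewster, n₂/n₁ = tan θ_B = tan 31.76° = 0.6191.
Then sin θ_c = n₂/n₁ = 0.6191, so θ_c = arcsin 0.6191 = 38.25°.

θ_c ≈ 38.25°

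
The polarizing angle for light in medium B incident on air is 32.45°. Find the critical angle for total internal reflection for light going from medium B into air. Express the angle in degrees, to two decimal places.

n₂/n₁ = tan 32.45° = 0.6358; the critical angle satisfies sin θ_c = n₂/n₁.
θ_c = arcsin(0.6358) = 39.48°.

θ_c ≈ 39.48°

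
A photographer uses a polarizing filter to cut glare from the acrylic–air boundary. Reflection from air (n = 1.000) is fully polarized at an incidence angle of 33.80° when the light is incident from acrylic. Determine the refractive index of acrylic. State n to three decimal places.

Full polarization of the reflected beam means tan θ_B = n₂/n₁, where n₁ is the incident medium (acrylic).
n₁ = n₂ / tan θ_B = 1.000 / tan 33.80° = 1.494.

n ≈ 1.494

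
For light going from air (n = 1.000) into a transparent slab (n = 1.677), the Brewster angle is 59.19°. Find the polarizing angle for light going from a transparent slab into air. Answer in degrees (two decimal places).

tan θ_B' = n₁/n₂ = 1/tan θ_B, so θ_B' = 90° − θ_B.
θ_B' = 90° − 59.19° = 30.81°.

θ_B' ≈ 30.81°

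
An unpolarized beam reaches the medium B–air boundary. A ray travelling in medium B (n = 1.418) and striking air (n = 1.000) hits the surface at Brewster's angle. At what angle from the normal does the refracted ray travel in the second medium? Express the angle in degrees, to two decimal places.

θ_t ≈ 54.81°

tan θ_B = n₂/n₁ = 1.000/1.418 = 0.7052, so θ_B = 35.19°.
At Brewster's angle the reflected and refracted rays are perpendicular, so θ_t = 90° − θ_B = 90° − 35.19° = 54.81°.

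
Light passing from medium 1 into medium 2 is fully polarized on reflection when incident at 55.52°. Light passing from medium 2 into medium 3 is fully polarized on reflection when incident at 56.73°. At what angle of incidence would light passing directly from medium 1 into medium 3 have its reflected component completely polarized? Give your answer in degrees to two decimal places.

θ_B ≈ 65.74°

n₂/n₁ = tan 55.52° = 1.4561 and n₃/n₂ = tan 56.73° = 1.5241.
So n₃/n₁ = (n₂/n₁)(n₃/n₂) = 1.4561 × 1.5241 = 2.2192.
θ_B(1→3) = arctan(2.2192) = 65.74°.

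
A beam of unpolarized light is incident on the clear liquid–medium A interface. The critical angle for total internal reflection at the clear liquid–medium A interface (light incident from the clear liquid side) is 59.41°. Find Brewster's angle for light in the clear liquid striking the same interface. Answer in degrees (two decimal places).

At the critical angle sin θ_c = n₂/n₁, giving n₂/n₁ = sin 59.41° = 0.8608.
Then tan θ_B = n₂/n₁ = 0.8608, so θ_B = arctan 0.8608 = 40.72°.

θ_B ≈ 40.72°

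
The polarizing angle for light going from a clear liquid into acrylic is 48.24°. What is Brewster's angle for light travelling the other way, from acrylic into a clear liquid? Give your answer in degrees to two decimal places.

tan θ_B' = n₁/n₂ = 1/tan θ_B, so θ_B' = 90° − θ_B.
θ_B' = 90° − 48.24° = 41.76°.

θ_B' ≈ 41.76°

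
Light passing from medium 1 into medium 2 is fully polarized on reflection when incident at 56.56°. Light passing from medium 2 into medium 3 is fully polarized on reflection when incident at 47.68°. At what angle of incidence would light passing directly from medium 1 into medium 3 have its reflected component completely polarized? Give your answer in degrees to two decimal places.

n₂/n₁ = tan 56.56° = 1.5143 and n₃/n₂ = tan 47.68° = 1.0982.
So n₃/n₁ = (n₂/n₁)(n₃/n₂) = 1.5143 × 1.0982 = 1.6630.
θ_B(1→3) = arctan(1.6630) = 58.98°.

θ_B ≈ 58.98°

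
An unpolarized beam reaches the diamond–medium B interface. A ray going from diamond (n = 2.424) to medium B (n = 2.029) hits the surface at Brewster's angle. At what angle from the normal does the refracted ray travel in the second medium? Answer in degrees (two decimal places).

θ_t ≈ 50.07°

θ_B = arctan(n₂/n₁) = arctan(2.029/2.424) = 39.93°.
At Brewster's angle the reflected and refracted rays are perpendicular, so θ_t = 90° − θ_B = 90° − 39.93° = 50.07°.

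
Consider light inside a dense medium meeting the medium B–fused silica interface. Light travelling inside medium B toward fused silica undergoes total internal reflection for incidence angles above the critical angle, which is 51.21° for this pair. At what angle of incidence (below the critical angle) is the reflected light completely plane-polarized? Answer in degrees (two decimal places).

sin θ_c = n₂/n₁, so n₂/n₁ = sin 51.21° = 0.7794.
Brewster: tan θ_B = n₂/n₁ = 0.7794.
θ_B = arctan(0.7794) = 37.93°.

θ_B ≈ 37.93°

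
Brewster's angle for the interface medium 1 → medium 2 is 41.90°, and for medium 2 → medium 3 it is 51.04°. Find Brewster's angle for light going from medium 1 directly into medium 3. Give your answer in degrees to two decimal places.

θ_B ≈ 47.97°

n₂/n₁ = tan 41.90° = 0.8972 and n₃/n₂ = tan 51.04° = 1.2367.
So n₃/n₁ = (n₂/n₁)(n₃/n₂) = 0.8972 × 1.2367 = 1.1096.
θ_B(1→3) = arctan(1.1096) = 47.97°.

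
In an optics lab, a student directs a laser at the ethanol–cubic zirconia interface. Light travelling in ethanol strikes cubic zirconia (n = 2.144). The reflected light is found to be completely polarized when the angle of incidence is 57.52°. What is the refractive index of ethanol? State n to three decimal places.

n ≈ 1.365

At Brewster's angle, tan θ_B = n₂/n₁ with n₁ on the incident side (ethanol) and n₂ on the transmitted side (cubic zirconia).
n₁ = n₂ / tan θ_B = 2.144 / tan 57.52° = 1.365.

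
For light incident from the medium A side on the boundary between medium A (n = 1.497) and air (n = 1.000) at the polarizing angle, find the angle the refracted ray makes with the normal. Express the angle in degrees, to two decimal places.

θ_t ≈ 56.26°

First find Brewster's angle: tan θ_B = 1.000/1.497 = 0.6680, giving θ_B = 33.74°.
The refracted ray is perpendicular to the reflected ray, so θ_t = 90° − θ_B = 56.26°.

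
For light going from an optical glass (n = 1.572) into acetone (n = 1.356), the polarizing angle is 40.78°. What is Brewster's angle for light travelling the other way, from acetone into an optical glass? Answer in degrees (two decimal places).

tan θ_B' = n₁/n₂ = 1/tan θ_B, so θ_B' = 90° − θ_B.
θ_B' = 90° − 40.78° = 49.22°.

θ_B' ≈ 49.22°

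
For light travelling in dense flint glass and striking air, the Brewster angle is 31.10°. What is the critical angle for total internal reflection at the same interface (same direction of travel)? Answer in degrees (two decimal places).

n₂/n₁ = tan 31.10° = 0.6032; the critical angle satisfies sin θ_c = n₂/n₁.
θ_c = arcsin(0.6032) = 37.10°.

θ_c ≈ 37.10°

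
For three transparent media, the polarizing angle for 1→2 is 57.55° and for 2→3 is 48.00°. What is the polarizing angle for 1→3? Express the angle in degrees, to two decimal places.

θ_B ≈ 60.21°

n₂/n₁ = tan 57.55° = 1.5727 and n₃/n₂ = tan 48.00° = 1.1106.
Multiplying, n₃/n₁ = 1.5727 × 1.1106 = 1.7467, and θ_B(1→3) = arctan 1.7467 = 60.21°.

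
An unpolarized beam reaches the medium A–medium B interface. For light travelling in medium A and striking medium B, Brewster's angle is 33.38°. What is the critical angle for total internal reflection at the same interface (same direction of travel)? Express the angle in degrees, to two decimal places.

tan θ_B = n₂/n₁ = tan 33.38° = 0.6589.
Total internal reflection: sin θ_c = n₂/n₁ = 0.6589.
θ_c = arcsin(0.6589) = 41.21°.

θ_c ≈ 41.21°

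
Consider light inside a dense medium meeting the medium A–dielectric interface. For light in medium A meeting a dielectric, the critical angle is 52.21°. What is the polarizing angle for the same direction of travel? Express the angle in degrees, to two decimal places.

θ_B ≈ 38.32°

sin θ_c = n₂/n₁, so n₂/n₁ = sin 52.21° = 0.7903.
Brewster: tan θ_B = n₂/n₁ = 0.7903.
θ_B = arctan(0.7903) = 38.32°.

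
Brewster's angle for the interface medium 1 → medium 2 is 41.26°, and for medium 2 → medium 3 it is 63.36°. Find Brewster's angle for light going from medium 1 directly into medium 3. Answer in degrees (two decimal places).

n₂/n₁ = tan 41.26° = 0.8773 and n₃/n₂ = tan 63.36° = 1.9935.
Multiplying, n₃/n₁ = 0.8773 × 1.9935 = 1.7488, and θ_B(1→3) = arctan 1.7488 = 60.24°.

θ_B ≈ 60.24°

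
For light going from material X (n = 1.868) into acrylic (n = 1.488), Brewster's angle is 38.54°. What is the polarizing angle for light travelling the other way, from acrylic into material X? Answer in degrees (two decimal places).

The two Brewster angles are complementary: θ_B' = 90° − θ_B = 90° − 38.54° = 51.46°.

θ_B' ≈ 51.46°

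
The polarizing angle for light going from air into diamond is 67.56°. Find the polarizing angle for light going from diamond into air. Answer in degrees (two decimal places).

θ_B' ≈ 22.44°

The two Brewster angles are complementary: θ_B' = 90° − θ_B = 90° − 67.56° = 22.44°.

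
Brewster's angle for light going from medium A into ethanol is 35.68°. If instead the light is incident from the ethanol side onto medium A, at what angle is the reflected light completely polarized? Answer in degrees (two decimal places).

θ_B' ≈ 54.32°

Reversing the direction swaps n₁ and n₂, so tan θ_B' = 1/tan θ_B and θ_B' = 90° − θ_B.
Hence θ_B' = 90° − 35.68° = 54.32°.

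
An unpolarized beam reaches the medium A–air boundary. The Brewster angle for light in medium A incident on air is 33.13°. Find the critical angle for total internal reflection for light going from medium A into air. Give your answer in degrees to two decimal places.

tan θ_B = n₂/n₁ = tan 33.13° = 0.6526.
Total internal reflection: sin θ_c = n₂/n₁ = 0.6526.
θ_c = arcsin(0.6526) = 40.74°.

θ_c ≈ 40.74°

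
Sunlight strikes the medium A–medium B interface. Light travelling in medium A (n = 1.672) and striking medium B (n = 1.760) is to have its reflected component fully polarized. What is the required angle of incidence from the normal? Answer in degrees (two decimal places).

Here n₂/n₁ = 1.760/1.672 = 1.0526, and Brewster's law gives tan θ_B = n₂/n₁. Taking the arctangent, θ_B = 46.47°.

θ_B ≈ 46.47°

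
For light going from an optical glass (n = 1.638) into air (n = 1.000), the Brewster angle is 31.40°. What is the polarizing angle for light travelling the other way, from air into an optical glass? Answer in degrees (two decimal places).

θ_B' ≈ 58.60°

tan θ_B' = n₁/n₂ = 1/tan θ_B, so θ_B' = 90° − θ_B.
θ_B' = 90° − 31.40° = 58.60°.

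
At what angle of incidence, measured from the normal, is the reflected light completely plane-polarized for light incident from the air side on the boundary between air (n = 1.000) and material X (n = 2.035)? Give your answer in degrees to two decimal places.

θ_B ≈ 63.83°

Brewster's condition: tan θ_B = n₂/n₁ = 2.035/1.000 = 2.0350.
θ_B = arctan(2.0350) = 63.83°.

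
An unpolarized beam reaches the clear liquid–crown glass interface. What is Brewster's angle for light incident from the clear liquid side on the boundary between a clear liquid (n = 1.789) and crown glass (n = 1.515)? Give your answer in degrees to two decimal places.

Brewster's condition: tan θ_B = n₂/n₁ = 1.515/1.789 = 0.8468.
So θ_B = arctan 0.8468 = 40.26°.

θ_B ≈ 40.26°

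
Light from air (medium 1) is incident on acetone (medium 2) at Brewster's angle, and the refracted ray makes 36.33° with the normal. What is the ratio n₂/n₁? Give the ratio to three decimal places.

At Brewster incidence θ_B = 90° − θ_t = 90° − 36.33° = 53.67°.
tan θ_B = n₂/n₁, so n₂/n₁ = tan 53.67° = 1.360.

n₂/n₁ ≈ 1.360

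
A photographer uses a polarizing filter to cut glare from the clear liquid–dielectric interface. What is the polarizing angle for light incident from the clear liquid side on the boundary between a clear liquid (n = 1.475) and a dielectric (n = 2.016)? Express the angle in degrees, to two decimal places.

At Brewster's angle the reflected and refracted rays are perpendicular, which with Snell's law gives tan θ_B = n₂/n₁.
Here n₂/n₁ = 2.016/1.475 = 1.3668, and Brewster's law gives tan θ_B = n₂/n₁.
So θ_B = arctan 1.3668 = 53.81°.

θ_B ≈ 53.81°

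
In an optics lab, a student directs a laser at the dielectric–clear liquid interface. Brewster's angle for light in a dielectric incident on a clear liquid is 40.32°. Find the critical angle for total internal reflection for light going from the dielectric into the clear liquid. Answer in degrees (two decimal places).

tan θ_B = n₂/n₁ = tan 40.32° = 0.8487.
Total internal reflection: sin θ_c = n₂/n₁ = 0.8487.
θ_c = arcsin(0.8487) = 58.07°.

θ_c ≈ 58.07°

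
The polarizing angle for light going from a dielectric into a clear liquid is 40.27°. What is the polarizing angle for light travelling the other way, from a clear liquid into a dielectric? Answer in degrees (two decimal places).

tan θ_B' = n₁/n₂ = 1/tan θ_B, so θ_B' = 90° − θ_B.
θ_B' = 90° − 40.27° = 49.73°.

θ_B' ≈ 49.73°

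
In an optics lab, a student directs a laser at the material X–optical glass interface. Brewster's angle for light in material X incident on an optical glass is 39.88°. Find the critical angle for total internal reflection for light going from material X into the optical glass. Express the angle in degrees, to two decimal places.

θ_c ≈ 56.67°

From Brewster, n₂/n₁ = tan θ_B = tan 39.88° = 0.8355.
Then sin θ_c = n₂/n₁ = 0.8355, so θ_c = arcsin 0.8355 = 56.67°.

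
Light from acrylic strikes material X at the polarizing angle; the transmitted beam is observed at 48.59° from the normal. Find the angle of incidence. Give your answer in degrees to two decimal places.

θ_B ≈ 41.41°

Brewster's condition makes the reflected and refracted beams perpendicular: θ_B + θ_t = 90°.
So θ_B = 90° − θ_t = 90° − 48.59° = 41.41°.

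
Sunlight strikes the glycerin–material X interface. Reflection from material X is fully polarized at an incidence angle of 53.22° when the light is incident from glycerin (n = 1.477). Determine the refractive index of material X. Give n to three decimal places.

n ≈ 1.976

Brewster's law: tan θ_B = n₂/n₁ (light incident in glycerin, refracted into material X).
n₂ = n₁ tan θ_B = 1.477 × tan 53.22° = 1.976.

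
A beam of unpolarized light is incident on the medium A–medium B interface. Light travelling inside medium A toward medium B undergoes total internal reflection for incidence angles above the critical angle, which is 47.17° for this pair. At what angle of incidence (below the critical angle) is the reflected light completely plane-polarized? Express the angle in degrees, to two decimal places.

sin θ_c = n₂/n₁, so n₂/n₁ = sin 47.17° = 0.7334.
Brewster: tan θ_B = n₂/n₁ = 0.7334.
θ_B = arctan(0.7334) = 36.26°.

θ_B ≈ 36.26°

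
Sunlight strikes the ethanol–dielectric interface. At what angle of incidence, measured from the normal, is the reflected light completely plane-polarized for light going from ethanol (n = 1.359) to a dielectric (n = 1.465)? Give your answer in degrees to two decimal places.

θ_B ≈ 47.15°

tan θ_B = n₂/n₁ = 1.465/1.359 = 1.0780. Taking the arctangent, θ_B = 47.15°.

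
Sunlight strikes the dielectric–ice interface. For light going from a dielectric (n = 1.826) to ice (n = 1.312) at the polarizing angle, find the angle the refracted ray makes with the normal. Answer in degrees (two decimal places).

θ_t ≈ 54.30°

θ_B = arctan(n₂/n₁) = arctan(1.312/1.826) = 35.70°.
At Brewster's angle the reflected and refracted rays are perpendicular, so θ_t = 90° − θ_B = 90° − 35.70° = 54.30°.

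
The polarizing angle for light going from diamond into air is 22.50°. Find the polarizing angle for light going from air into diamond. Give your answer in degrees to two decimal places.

θ_B' ≈ 67.50°

Reversing the direction swaps n₁ and n₂, so tan θ_B' = 1/tan θ_B and θ_B' = 90° − θ_B.
Hence θ_B' = 90° − 22.50° = 67.50°.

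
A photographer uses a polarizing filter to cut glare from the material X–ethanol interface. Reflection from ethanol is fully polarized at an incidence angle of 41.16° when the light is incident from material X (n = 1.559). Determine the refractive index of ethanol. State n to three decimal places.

n ≈ 1.363

Brewster's law: tan θ_B = n₂/n₁ (light incident in material X, refracted into ethanol).
n₂ = n₁ tan θ_B = 1.559 × tan 41.16° = 1.363.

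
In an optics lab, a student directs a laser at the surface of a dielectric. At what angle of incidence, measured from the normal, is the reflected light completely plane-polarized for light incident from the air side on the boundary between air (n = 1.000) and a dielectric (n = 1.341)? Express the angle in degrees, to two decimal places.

θ_B ≈ 53.29°

Here n₂/n₁ = 1.341/1.000 = 1.3410, and Brewster's law gives tan θ_B = n₂/n₁. Taking the arctangent, θ_B = 53.29°.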